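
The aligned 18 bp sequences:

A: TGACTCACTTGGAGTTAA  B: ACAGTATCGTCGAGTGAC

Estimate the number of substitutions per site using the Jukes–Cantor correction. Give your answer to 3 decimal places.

The sequences differ at 9 of 18 sites (1, 2, 4, 6, 7, 9, 11, 16, 18), so p = 9/18 = 0.5.
d = −(3/4) ln(1 − 4p/3) = −0.75 ln(1 − 0.666667) = −0.75 ln(0.333333)
  = −0.75 × (-1.098613) = 0.823960 substitutions/site.

0.824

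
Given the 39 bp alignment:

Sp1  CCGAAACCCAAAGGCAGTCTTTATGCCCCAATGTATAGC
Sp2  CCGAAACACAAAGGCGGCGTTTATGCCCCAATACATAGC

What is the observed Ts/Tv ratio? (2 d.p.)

2.00

Transitions are A↔G and C↔T; transversions are all other mismatches.
Transitions: 4. Transversions: 2.
R = 4/2 = 2.00.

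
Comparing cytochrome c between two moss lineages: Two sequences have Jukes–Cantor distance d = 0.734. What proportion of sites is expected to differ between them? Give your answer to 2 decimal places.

p = (3/4)(1 − e^(−4d/3)) = 0.75 × (1 − e^(-0.978667)) = 0.75 × (1 − 0.375812) = 0.468141.

0.47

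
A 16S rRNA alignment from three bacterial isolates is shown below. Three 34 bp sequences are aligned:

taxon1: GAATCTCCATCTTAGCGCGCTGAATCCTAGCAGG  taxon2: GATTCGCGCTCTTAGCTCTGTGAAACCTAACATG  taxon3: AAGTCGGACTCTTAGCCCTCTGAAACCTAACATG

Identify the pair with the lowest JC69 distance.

taxon2 and taxon3

taxon1–taxon2: 10/34 differ, p = 0.294, d = 0.373.
taxon1–taxon3: 11/34 differ, p = 0.324, d = 0.423.
taxon2–taxon3: 6/34 differ, p = 0.176, d = 0.201.
The smallest distance is between taxon2 and taxon3.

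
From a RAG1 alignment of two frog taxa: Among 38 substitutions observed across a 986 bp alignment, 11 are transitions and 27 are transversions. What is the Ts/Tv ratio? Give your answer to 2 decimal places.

R = 11/27 = 0.407407… ≈ 0.41 (to 2 d.p.).

0.41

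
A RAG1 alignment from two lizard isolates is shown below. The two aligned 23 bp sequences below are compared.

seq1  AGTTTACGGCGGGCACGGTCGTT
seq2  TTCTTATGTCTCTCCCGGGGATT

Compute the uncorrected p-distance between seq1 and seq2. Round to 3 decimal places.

0.522

The sequences differ at 12 of 23 positions.
p = 12/23 = 0.521739… ≈ 0.522 (to 3 d.p.).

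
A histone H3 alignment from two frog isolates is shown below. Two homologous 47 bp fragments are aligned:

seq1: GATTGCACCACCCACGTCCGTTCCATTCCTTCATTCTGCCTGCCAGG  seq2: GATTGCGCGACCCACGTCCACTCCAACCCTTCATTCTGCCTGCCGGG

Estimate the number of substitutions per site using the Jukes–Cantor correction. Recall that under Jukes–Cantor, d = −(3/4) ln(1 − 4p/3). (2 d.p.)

The sequences differ at 7 of 47 sites (7, 9, 20, 21, 26, 27, 45), so p = 7/47 ≈ 0.148936.
d = −(3/4) ln(1 − 4p/3) = −0.75 ln(1 − 0.198581) = −0.75 ln(0.801419)
  = −0.75 × (-0.221371) = 0.166028 substitutions/site.

0.17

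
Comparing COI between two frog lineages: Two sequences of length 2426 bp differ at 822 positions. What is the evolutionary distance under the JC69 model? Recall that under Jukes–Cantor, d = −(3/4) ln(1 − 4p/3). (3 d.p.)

p = 822/2426 ≈ 0.338829.
d = −(3/4) ln(1 − 4p/3) = −0.75 ln(1 − 0.451772) = −0.75 ln(0.548228)
  = −0.75 × (-0.601064) = 0.450798 substitutions/site.

0.451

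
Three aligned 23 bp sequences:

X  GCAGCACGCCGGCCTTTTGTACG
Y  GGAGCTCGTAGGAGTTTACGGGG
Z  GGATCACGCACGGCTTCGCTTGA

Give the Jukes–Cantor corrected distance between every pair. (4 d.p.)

X–Y: 11/23 sites differ → p ≈ 0.478261, d = −0.75 ln(1 − 0.637681) = 0.761423 ≈ 0.7614.
X–Z: 11/23 sites differ → p ≈ 0.478261, d = −0.75 ln(1 − 0.637681) = 0.761423 ≈ 0.7614.
Y–Z: 11/23 sites differ → p ≈ 0.478261, d = −0.75 ln(1 − 0.637681) = 0.761423 ≈ 0.7614.

d(X,Y) = 0.7614, d(X,Z) = 0.7614, d(Y,Z) = 0.7614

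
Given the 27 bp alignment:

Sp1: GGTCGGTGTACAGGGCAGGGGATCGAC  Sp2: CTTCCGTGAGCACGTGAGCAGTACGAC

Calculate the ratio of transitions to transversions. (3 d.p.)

Transitions are A↔G and C↔T; transversions are all other mismatches.
Transitions: 2. Transversions: 10.
R = 2/10 = 0.200.

0.200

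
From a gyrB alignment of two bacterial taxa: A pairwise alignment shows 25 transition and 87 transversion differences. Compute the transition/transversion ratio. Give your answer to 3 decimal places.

0.287

R = 25/87 = 0.287356… ≈ 0.287 (to 3 d.p.).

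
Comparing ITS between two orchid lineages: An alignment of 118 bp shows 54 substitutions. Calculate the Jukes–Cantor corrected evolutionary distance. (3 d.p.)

0.707

p = 54/118 ≈ 0.457627.
d = −(3/4) ln(1 − 4p/3) = −0.75 ln(1 − 0.610169) = −0.75 ln(0.389831)
  = −0.75 × (-0.942042) = 0.706532 substitutions/site.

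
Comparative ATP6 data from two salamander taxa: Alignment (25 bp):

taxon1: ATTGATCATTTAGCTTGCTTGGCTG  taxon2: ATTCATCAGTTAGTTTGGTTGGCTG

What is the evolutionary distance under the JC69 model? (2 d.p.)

The sequences differ at 4 of 25 sites (4, 9, 14, 18), so p = 4/25 = 0.16.
d = −(3/4) ln(1 − 4p/3) = −0.75 ln(1 − 0.213333) = −0.75 ln(0.786667)
  = −0.75 × (-0.239950) = 0.179963 substitutions/site.

0.18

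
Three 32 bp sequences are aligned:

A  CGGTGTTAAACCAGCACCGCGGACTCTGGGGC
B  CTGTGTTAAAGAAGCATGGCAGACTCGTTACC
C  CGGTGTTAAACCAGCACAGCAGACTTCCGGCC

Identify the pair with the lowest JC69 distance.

A and C

A–B: 11/32 differ, p = 0.344, d = 0.460.
A–C: 6/32 differ, p = 0.188, d = 0.216.
B–C: 10/32 differ, p = 0.313, d = 0.404.
The smallest distance is between A and C.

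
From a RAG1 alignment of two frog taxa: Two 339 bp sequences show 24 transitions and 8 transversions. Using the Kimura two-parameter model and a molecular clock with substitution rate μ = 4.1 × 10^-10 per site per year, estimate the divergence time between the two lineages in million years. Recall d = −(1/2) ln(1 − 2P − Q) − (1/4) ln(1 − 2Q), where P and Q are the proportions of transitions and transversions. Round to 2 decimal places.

124.83

P = 24/339 ≈ 0.070796 and Q = 8/339 ≈ 0.023599.
Under the Kimura two-parameter model, d = −½ ln(1 − 2P − Q) − ¼ ln(1 − 2Q).
1 − 2P − Q = 0.834809, giving −½ ln(0.834809) = 0.090276.
1 − 2Q = 0.952802, giving −¼ ln(0.952802) = 0.012087.
d = 0.090276 + 0.012087 = 0.102363.
Under a molecular clock d = 2μt, so t = d/(2μ) = 0.102363 / (2 × 4.1 × 10^-10) = 124.83 million years.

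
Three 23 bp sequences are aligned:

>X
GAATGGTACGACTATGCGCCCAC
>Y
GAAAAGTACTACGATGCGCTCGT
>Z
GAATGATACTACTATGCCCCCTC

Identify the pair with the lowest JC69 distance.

X and Z

X–Y: 7/23 differ, p = 0.304, d = 0.390.
X–Z: 4/23 differ, p = 0.174, d = 0.198.
Y–Z: 8/23 differ, p = 0.348, d = 0.467.
The smallest distance is between X and Z.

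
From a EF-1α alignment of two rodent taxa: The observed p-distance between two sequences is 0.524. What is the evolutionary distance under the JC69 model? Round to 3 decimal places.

0.900

d = −(3/4) ln(1 − 4p/3) = −0.75 ln(1 − 0.698667) = −0.75 ln(0.301333)
  = −0.75 × (-1.199539) = 0.899654 substitutions/site.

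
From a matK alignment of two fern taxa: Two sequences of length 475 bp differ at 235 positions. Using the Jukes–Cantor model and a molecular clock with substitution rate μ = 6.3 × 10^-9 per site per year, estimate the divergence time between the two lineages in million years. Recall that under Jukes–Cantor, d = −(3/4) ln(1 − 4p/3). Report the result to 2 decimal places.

p = 235/475 ≈ 0.494737.
d = −(3/4) ln(1 − 4p/3) = −0.75 ln(1 − 0.659649) = −0.75 ln(0.340351)
  = −0.75 × (-1.077778) = 0.808334 substitutions/site.
Under a molecular clock d = 2μt, so t = d/(2μ) = 0.808334 / (2 × 6.3 × 10^-9) = 64.15 million years.

64.15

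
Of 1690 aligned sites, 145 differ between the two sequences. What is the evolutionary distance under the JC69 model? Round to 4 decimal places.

p = 145/1690 ≈ 0.085799.
d = −(3/4) ln(1 − 4p/3) = −0.75 ln(1 − 0.114399) = −0.75 ln(0.885601)
  = −0.75 × (-0.121489) = 0.091117 substitutions/site.

0.0911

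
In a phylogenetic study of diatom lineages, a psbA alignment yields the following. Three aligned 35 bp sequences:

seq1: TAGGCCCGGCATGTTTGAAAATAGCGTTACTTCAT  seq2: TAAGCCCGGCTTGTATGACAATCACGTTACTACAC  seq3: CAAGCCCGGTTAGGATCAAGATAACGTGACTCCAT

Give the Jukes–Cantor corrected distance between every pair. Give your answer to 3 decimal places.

seq1–seq2: 8/35 sites differ → p ≈ 0.228571, d = −0.75 ln(1 − 0.304761) = 0.272625 ≈ 0.273.
seq1–seq3: 12/35 sites differ → p ≈ 0.342857, d = −0.75 ln(1 − 0.457143) = 0.458182 ≈ 0.458.
seq2–seq3: 11/35 sites differ → p ≈ 0.314286, d = −0.75 ln(1 − 0.419048) = 0.407315 ≈ 0.407.

d(seq1,seq2) = 0.273, d(seq1,seq3) = 0.458, d(seq2,seq3) = 0.407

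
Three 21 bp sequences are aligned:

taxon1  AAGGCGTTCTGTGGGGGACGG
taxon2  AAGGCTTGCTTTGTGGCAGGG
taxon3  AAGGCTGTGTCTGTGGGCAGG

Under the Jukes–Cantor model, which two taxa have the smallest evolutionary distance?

taxon1 and taxon2

taxon1–taxon2: 6/21 differ, p = 0.286, d = 0.360.
taxon1–taxon3: 7/21 differ, p = 0.333, d = 0.441.
taxon2–taxon3: 7/21 differ, p = 0.333, d = 0.441.
The smallest distance is between taxon1 and taxon2.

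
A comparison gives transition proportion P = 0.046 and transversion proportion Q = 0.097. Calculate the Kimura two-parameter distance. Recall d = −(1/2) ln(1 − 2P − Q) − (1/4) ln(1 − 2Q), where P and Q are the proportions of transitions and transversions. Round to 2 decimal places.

0.16

Under the Kimura two-parameter model, d = −½ ln(1 − 2P − Q) − ¼ ln(1 − 2Q).
1 − 2P − Q = 0.811, giving −½ ln(0.811) = 0.104744.
1 − 2Q = 0.806, giving −¼ ln(0.806) = 0.053918.
d = 0.104744 + 0.053918 = 0.158662.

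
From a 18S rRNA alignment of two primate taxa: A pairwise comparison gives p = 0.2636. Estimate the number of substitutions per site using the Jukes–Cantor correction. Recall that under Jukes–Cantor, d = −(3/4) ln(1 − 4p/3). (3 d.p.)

0.325

d = −(3/4) ln(1 − 4p/3) = −0.75 ln(1 − 0.351467) = −0.75 ln(0.648533)
  = −0.75 × (-0.433042) = 0.324782 substitutions/site.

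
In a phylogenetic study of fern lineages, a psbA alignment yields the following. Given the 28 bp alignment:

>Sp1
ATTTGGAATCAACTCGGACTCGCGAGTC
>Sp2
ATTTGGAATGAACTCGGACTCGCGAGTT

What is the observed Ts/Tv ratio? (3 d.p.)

Transitions are A↔G and C↔T; transversions are all other mismatches.
Transitions: 1. Transversions: 1.
R = 1/1 = 1.000.

1.000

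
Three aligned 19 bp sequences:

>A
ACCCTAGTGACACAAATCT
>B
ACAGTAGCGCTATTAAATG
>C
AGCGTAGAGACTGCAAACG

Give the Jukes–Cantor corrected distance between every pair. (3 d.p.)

A–B: 10/19 sites differ → p ≈ 0.526316, d = −0.75 ln(1 − 0.701755) = 0.907380 ≈ 0.907.
A–C: 8/19 sites differ → p ≈ 0.421053, d = −0.75 ln(1 − 0.561404) = 0.618132 ≈ 0.618.
B–C: 9/19 sites differ → p ≈ 0.473684, d = −0.75 ln(1 − 0.631579) = 0.748897 ≈ 0.749.

d(A,B) = 0.907, d(A,C) = 0.618, d(B,C) = 0.749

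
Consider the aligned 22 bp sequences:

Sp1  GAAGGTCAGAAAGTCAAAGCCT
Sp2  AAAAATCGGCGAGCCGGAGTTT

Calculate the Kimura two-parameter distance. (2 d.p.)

1.57

Of 22 sites, 10 differences are transitions and 1 are transversions, so P = 10/22 ≈ 0.454545 and Q = 1/22 ≈ 0.045455.
Under the Kimura two-parameter model, d = −½ ln(1 − 2P − Q) − ¼ ln(1 − 2Q).
1 − 2P − Q = 0.045455, giving −½ ln(0.045455) = 1.545516.
1 − 2Q = 0.90909, giving −¼ ln(0.90909) = 0.023828.
d = 1.545516 + 0.023828 = 1.569344.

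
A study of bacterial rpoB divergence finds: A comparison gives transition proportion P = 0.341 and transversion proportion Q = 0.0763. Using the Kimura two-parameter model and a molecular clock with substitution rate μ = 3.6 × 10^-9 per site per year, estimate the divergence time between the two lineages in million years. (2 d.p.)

104.36

Under the Kimura two-parameter model, d = −½ ln(1 − 2P − Q) − ¼ ln(1 − 2Q).
1 − 2P − Q = 0.2417, giving −½ ln(0.2417) = 0.710029.
1 − 2Q = 0.8474, giving −¼ ln(0.8474) = 0.041396.
d = 0.710029 + 0.041396 = 0.751425.
Under a molecular clock d = 2μt, so t = d/(2μ) = 0.751425 / (2 × 3.6 × 10^-9) = 104.36 million years.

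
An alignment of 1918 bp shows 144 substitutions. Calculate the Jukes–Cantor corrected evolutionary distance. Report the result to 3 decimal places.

p = 144/1918 ≈ 0.075078.
d = −(3/4) ln(1 − 4p/3) = −0.75 ln(1 − 0.100104) = −0.75 ln(0.899896)
  = −0.75 × (-0.105476) = 0.079107 substitutions/site.

0.079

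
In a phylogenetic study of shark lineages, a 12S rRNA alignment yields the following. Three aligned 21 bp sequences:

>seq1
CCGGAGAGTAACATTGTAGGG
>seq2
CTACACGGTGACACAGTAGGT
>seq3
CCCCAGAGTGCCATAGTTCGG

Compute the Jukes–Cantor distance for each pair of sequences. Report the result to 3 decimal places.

d(seq1,seq2) = 0.635, d(seq1,seq3) = 0.441, d(seq2,seq3) = 0.635

seq1–seq2: 9/21 sites differ → p ≈ 0.428571, d = −0.75 ln(1 − 0.571428) = 0.635472 ≈ 0.635.
seq1–seq3: 7/21 sites differ → p ≈ 0.333333, d = −0.75 ln(1 − 0.444444) = 0.440839 ≈ 0.441.
seq2–seq3: 9/21 sites differ → p ≈ 0.428571, d = −0.75 ln(1 − 0.571428) = 0.635472 ≈ 0.635.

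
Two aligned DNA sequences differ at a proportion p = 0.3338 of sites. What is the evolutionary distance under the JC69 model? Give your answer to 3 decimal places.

d = −(3/4) ln(1 − 4p/3) = −0.75 ln(1 − 0.445067) = −0.75 ln(0.554933)
  = −0.75 × (-0.588908) = 0.441681 substitutions/site.

0.442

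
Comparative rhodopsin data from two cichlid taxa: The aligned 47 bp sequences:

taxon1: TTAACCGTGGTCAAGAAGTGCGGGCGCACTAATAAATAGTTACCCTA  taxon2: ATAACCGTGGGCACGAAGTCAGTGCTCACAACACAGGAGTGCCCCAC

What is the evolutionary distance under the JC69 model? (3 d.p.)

0.494

The sequences differ at 17 of 47 sites, so p = 17/47 ≈ 0.361702.
d = −(3/4) ln(1 − 4p/3) = −0.75 ln(1 − 0.482269) = −0.75 ln(0.517731)
  = −0.75 × (-0.658299) = 0.493724 substitutions/site.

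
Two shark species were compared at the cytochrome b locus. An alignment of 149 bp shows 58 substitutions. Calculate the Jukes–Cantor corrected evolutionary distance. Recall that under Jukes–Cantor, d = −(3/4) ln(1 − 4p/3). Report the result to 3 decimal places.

0.549

p = 58/149 ≈ 0.389262.
d = −(3/4) ln(1 − 4p/3) = −0.75 ln(1 − 0.519016) = −0.75 ln(0.480984)
  = −0.75 × (-0.731921) = 0.548941 substitutions/site.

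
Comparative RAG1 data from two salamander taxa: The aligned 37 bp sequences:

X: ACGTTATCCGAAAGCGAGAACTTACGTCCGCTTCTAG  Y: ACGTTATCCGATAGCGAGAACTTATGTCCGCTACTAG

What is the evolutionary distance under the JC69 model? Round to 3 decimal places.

0.086

The sequences differ at 3 of 37 sites (12, 25, 33), so p = 3/37 ≈ 0.081081.
d = −(3/4) ln(1 − 4p/3) = −0.75 ln(1 − 0.108108) = −0.75 ln(0.891892)
  = −0.75 × (-0.114410) = 0.085808 substitutions/site.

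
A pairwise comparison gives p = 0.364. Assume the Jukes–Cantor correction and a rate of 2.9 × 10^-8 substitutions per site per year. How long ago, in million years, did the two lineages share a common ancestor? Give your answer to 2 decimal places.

8.59

d = −(3/4) ln(1 − 4p/3) = −0.75 ln(1 − 0.485333) = −0.75 ln(0.514667)
  = −0.75 × (-0.664235) = 0.498176 substitutions/site.
Under a molecular clock d = 2μt, so t = d/(2μ) = 0.498176 / (2 × 2.9 × 10^-8) = 8.59 million years.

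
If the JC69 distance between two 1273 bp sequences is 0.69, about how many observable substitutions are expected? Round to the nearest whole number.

574

Invert JC69: p = (3/4)(1 − e^(−4d/3)) = 0.75 × (1 − e^(-0.92)) = 0.75 × (1 − 0.398519) = 0.451111.
Expected differing sites = pL ≈ 0.451111 × 1273 = 574.264303 ≈ 574.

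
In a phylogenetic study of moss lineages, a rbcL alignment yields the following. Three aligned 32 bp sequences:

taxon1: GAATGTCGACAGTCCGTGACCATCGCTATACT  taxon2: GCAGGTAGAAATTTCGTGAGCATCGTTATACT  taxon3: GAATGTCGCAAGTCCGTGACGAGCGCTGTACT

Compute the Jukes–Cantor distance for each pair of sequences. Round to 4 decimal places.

taxon1–taxon2: 8/32 sites differ → p = 0.25, d = −0.75 ln(1 − 0.333333) = 0.304098 ≈ 0.3041.
taxon1–taxon3: 5/32 sites differ → p = 0.15625, d = −0.75 ln(1 − 0.208333) = 0.175211 ≈ 0.1752.
taxon2–taxon3: 11/32 sites differ → p = 0.34375, d = −0.75 ln(1 − 0.458333) = 0.459828 ≈ 0.4598.

d(taxon1,taxon2) = 0.3041, d(taxon1,taxon3) = 0.1752, d(taxon2,taxon3) = 0.4598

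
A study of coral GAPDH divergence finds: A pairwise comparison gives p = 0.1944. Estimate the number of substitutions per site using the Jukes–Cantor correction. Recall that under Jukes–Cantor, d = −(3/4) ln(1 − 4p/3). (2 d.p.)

d = −(3/4) ln(1 − 4p/3) = −0.75 ln(1 − 0.2592) = −0.75 ln(0.7408)
  = −0.75 × (-0.300025) = 0.225019 substitutions/site.

0.23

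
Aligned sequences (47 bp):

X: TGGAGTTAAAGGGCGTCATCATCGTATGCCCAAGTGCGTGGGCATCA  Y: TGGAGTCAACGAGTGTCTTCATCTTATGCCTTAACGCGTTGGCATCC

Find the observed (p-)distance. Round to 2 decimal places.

The sequences differ at 12 of 47 positions.
p = 12/47 = 0.255319… ≈ 0.26 (to 2 d.p.).

0.26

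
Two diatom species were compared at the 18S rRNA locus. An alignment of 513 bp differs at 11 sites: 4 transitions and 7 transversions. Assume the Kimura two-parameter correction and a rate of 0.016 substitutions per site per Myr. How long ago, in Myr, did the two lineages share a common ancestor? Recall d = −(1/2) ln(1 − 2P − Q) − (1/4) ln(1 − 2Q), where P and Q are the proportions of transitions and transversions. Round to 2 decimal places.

P = 4/513 ≈ 0.007797 and Q = 7/513 ≈ 0.013645.
Under the Kimura two-parameter model, d = −½ ln(1 − 2P − Q) − ¼ ln(1 − 2Q).
1 − 2P − Q = 0.970761, giving −½ ln(0.970761) = 0.014837.
1 − 2Q = 0.97271, giving −¼ ln(0.97271) = 0.006917.
d = 0.014837 + 0.006917 = 0.021754.
Under a molecular clock d = 2μt, so t = d/(2μ) = 0.021754 / (2 × 0.016) = 0.68 Myr.

0.68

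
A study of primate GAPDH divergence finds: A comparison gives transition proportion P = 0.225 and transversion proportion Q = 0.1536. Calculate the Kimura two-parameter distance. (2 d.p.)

0.55

Under the Kimura two-parameter model, d = −½ ln(1 − 2P − Q) − ¼ ln(1 − 2Q).
1 − 2P − Q = 0.3964, giving −½ ln(0.3964) = 0.462666.
1 − 2Q = 0.6928, giving −¼ ln(0.6928) = 0.091753.
d = 0.462666 + 0.091753 = 0.554419.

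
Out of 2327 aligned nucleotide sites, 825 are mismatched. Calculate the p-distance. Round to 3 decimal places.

p = 825/2327 = 0.354533… ≈ 0.355 (to 3 d.p.).

0.355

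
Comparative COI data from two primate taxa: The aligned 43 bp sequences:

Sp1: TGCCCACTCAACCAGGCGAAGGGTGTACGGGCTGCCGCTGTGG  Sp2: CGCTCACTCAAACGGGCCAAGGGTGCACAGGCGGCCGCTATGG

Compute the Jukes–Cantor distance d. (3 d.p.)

0.245

The sequences differ at 9 of 43 sites (1, 4, 12, 14, 18, 26, 29, 33, 40), so p = 9/43 ≈ 0.209302.
d = −(3/4) ln(1 − 4p/3) = −0.75 ln(1 − 0.279069) = −0.75 ln(0.720931)
  = −0.75 × (-0.327212) = 0.245409 substitutions/site.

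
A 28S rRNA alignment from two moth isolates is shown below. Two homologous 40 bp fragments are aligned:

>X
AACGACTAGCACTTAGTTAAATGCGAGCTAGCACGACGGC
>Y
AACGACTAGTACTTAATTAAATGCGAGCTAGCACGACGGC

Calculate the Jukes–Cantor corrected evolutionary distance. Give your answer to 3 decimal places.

The sequences differ at 2 of 40 sites (10, 16), so p = 2/40 = 0.05.
d = −(3/4) ln(1 − 4p/3) = −0.75 ln(1 − 0.066667) = −0.75 ln(0.933333)
  = −0.75 × (-0.068993) = 0.051745 substitutions/site.

0.052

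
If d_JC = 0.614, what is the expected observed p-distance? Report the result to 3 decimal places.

0.419

p = (3/4)(1 − e^(−4d/3)) = 0.75 × (1 − e^(-0.818667)) = 0.75 × (1 − 0.441019) = 0.419236.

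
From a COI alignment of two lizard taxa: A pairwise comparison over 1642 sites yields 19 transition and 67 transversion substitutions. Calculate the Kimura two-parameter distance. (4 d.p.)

0.0543

P = 19/1642 ≈ 0.011571 and Q = 67/1642 ≈ 0.040804.
Under the Kimura two-parameter model, d = −½ ln(1 − 2P − Q) − ¼ ln(1 − 2Q).
1 − 2P − Q = 0.936054, giving −½ ln(0.936054) = 0.033041.
1 − 2Q = 0.918392, giving −¼ ln(0.918392) = 0.021283.
d = 0.033041 + 0.021283 = 0.054324.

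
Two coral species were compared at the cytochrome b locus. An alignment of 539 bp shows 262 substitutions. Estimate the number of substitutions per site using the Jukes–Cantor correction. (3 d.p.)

0.783

p = 262/539 ≈ 0.486085.
d = −(3/4) ln(1 − 4p/3) = −0.75 ln(1 − 0.648113) = −0.75 ln(0.351887)
  = −0.75 × (-1.044445) = 0.783334 substitutions/site.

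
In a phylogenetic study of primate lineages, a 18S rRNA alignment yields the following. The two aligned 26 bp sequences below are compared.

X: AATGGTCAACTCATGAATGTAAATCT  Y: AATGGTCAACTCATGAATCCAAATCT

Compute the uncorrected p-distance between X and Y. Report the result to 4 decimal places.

The sequences differ at 2 of 26 positions (sites 19, 20).
p = 2/26 = 0.076923… ≈ 0.0769 (to 4 d.p.).

0.0769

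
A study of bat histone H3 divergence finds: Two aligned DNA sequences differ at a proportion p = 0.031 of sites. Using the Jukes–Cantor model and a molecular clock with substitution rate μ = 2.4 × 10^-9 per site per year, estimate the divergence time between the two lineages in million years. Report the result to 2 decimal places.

d = −(3/4) ln(1 − 4p/3) = −0.75 ln(1 − 0.041333) = −0.75 ln(0.958667)
  = −0.75 × (-0.042212) = 0.031659 substitutions/site.
Under a molecular clock d = 2μt, so t = d/(2μ) = 0.031659 / (2 × 2.4 × 10^-9) = 6.60 million years.

6.60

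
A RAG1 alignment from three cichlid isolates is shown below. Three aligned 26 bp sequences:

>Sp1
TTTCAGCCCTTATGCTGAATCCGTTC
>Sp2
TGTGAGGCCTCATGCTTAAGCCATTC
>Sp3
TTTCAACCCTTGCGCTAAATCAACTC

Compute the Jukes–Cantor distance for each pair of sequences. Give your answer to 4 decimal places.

d(Sp1,Sp2) = 0.3335, d(Sp1,Sp3) = 0.3335, d(Sp2,Sp3) = 0.6228

Sp1–Sp2: 7/26 sites differ → p ≈ 0.269231, d = −0.75 ln(1 − 0.358975) = 0.333515 ≈ 0.3335.
Sp1–Sp3: 7/26 sites differ → p ≈ 0.269231, d = −0.75 ln(1 − 0.358975) = 0.333515 ≈ 0.3335.
Sp2–Sp3: 11/26 sites differ → p ≈ 0.423077, d = −0.75 ln(1 − 0.564103) = 0.622762 ≈ 0.6228.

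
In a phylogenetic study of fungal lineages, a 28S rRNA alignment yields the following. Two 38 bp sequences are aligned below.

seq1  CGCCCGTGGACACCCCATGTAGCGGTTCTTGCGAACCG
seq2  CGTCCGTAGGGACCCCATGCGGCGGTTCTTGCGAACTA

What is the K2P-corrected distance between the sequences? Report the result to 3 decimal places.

Of 38 sites, 7 differences are transitions and 1 are transversions, so P = 7/38 ≈ 0.184211 and Q = 1/38 ≈ 0.026316.
Under the Kimura two-parameter model, d = −½ ln(1 − 2P − Q) − ¼ ln(1 − 2Q).
1 − 2P − Q = 0.605262, giving −½ ln(0.605262) = 0.251047.
1 − 2Q = 0.947368, giving −¼ ln(0.947368) = 0.013517.
d = 0.251047 + 0.013517 = 0.264564.

0.265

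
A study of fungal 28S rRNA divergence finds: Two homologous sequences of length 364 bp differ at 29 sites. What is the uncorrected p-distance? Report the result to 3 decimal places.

0.080

p = 29/364 = 0.079670… ≈ 0.080 (to 3 d.p.).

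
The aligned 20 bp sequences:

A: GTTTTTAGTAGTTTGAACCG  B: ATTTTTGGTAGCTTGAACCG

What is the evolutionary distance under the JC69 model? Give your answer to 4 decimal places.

0.1674

The sequences differ at 3 of 20 sites (1, 7, 12), so p = 3/20 = 0.15.
d = −(3/4) ln(1 − 4p/3) = −0.75 ln(1 − 0.2) = −0.75 ln(0.8)
  = −0.75 × (-0.223144) = 0.167358 substitutions/site.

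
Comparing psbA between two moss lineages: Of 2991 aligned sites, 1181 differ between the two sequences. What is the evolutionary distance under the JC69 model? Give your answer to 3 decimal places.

p = 1181/2991 ≈ 0.394851.
d = −(3/4) ln(1 − 4p/3) = −0.75 ln(1 − 0.526468) = −0.75 ln(0.473532)
  = −0.75 × (-0.747536) = 0.560652 substitutions/site.

0.561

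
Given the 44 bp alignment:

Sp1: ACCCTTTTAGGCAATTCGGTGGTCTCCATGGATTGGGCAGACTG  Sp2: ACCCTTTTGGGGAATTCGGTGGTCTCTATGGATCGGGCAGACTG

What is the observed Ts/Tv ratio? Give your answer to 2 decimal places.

3.00

Transitions are A↔G and C↔T; transversions are all other mismatches.
Transitions: 3. Transversions: 1.
R = 3/1 = 3.00.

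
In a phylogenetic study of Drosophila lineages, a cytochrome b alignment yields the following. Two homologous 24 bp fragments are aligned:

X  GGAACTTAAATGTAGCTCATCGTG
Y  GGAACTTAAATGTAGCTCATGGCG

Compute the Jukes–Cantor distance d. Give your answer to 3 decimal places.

The sequences differ at 2 of 24 sites (21, 23), so p = 2/24 ≈ 0.083333.
d = −(3/4) ln(1 − 4p/3) = −0.75 ln(1 − 0.111111) = −0.75 ln(0.888889)
  = −0.75 × (-0.117783) = 0.088337 substitutions/site.

0.088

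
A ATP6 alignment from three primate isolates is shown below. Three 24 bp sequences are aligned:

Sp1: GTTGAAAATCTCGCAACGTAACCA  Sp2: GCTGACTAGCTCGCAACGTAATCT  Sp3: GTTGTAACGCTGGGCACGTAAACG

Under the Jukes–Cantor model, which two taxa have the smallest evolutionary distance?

Sp1–Sp2: 6/24 differ, p = 0.250, d = 0.304.
Sp1–Sp3: 8/24 differ, p = 0.333, d = 0.441.
Sp2–Sp3: 10/24 differ, p = 0.417, d = 0.608.
The smallest distance is between Sp1 and Sp2.

Sp1 and Sp2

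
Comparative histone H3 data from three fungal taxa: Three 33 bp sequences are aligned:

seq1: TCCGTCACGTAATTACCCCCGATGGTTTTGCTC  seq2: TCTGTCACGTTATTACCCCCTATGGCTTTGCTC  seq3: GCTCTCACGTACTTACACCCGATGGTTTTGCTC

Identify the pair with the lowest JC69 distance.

seq1 and seq2

seq1–seq2: 4/33 differ, p = 0.121, d = 0.132.
seq1–seq3: 5/33 differ, p = 0.152, d = 0.169.
seq2–seq3: 7/33 differ, p = 0.212, d = 0.249.
The smallest distance is between seq1 and seq2.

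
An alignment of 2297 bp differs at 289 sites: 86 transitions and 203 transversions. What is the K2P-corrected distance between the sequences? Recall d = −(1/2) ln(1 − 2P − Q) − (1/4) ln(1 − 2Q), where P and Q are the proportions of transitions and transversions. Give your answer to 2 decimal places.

P = 86/2297 ≈ 0.03744 and Q = 203/2297 ≈ 0.088376.
Under the Kimura two-parameter model, d = −½ ln(1 − 2P − Q) − ¼ ln(1 − 2Q).
1 − 2P − Q = 0.836744, giving −½ ln(0.836744) = 0.089119.
1 − 2Q = 0.823248, giving −¼ ln(0.823248) = 0.048624.
d = 0.089119 + 0.048624 = 0.137743.

0.14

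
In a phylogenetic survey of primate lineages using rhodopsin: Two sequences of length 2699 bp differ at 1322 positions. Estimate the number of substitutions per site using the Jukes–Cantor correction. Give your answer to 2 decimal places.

0.79

p = 1322/2699 ≈ 0.489811.
d = −(3/4) ln(1 − 4p/3) = −0.75 ln(1 − 0.653081) = −0.75 ln(0.346919)
  = −0.75 × (-1.058664) = 0.793998 substitutions/site.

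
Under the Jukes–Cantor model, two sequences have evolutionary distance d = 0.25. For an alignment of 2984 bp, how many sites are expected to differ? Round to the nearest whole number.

Invert JC69: p = (3/4)(1 − e^(−4d/3)) = 0.75 × (1 − e^(-0.333333)) = 0.75 × (1 − 0.716532) = 0.212601.
Expected differing sites = pL ≈ 0.212601 × 2984 = 634.401384 ≈ 634.

634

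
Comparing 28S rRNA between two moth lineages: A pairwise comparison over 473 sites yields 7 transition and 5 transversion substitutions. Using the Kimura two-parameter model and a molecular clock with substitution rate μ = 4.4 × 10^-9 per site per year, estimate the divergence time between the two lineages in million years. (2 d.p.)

P = 7/473 ≈ 0.014799 and Q = 5/473 ≈ 0.010571.
Under the Kimura two-parameter model, d = −½ ln(1 − 2P − Q) − ¼ ln(1 − 2Q).
1 − 2P − Q = 0.959831, giving −½ ln(0.959831) = 0.020499.
1 − 2Q = 0.978858, giving −¼ ln(0.978858) = 0.005342.
d = 0.020499 + 0.005342 = 0.025841.
Under a molecular clock d = 2μt, so t = d/(2μ) = 0.025841 / (2 × 4.4 × 10^-9) = 2.94 million years.

2.94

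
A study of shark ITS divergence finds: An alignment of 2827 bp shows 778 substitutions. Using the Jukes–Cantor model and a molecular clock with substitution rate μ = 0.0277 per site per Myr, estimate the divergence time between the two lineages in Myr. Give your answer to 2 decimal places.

6.19

p = 778/2827 ≈ 0.275203.
d = −(3/4) ln(1 − 4p/3) = −0.75 ln(1 − 0.366937) = −0.75 ln(0.633063)
  = −0.75 × (-0.457185) = 0.342889 substitutions/site.
Under a molecular clock d = 2μt, so t = d/(2μ) = 0.342889 / (2 × 0.0277) = 6.19 Myr.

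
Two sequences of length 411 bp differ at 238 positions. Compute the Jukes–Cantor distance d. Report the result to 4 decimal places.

1.1091

p = 238/411 ≈ 0.579075.
d = −(3/4) ln(1 − 4p/3) = −0.75 ln(1 − 0.7721) = −0.75 ln(0.2279)
  = −0.75 × (-1.478848) = 1.109136 substitutions/site.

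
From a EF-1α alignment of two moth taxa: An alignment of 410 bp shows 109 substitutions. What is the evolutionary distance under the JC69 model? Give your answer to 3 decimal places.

0.328

p = 109/410 ≈ 0.265854.
d = −(3/4) ln(1 − 4p/3) = −0.75 ln(1 − 0.354472) = −0.75 ln(0.645528)
  = −0.75 × (-0.437687) = 0.328265 substitutions/site.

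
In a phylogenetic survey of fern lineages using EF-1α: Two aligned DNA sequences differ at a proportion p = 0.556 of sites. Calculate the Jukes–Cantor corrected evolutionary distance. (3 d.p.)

1.014

d = −(3/4) ln(1 − 4p/3) = −0.75 ln(1 − 0.741333) = −0.75 ln(0.258667)
  = −0.75 × (-1.352214) = 1.014161 substitutions/site.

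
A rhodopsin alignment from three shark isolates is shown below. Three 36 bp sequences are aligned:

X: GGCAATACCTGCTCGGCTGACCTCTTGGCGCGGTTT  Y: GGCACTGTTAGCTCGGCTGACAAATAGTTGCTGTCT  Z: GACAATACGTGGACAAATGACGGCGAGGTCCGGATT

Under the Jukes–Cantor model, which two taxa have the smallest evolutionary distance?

X and Y

X–Y: 13/36 differ, p = 0.361, d = 0.493.
X–Z: 14/36 differ, p = 0.389, d = 0.548.
Y–Z: 20/36 differ, p = 0.556, d = 1.012.
The smallest distance is between X and Y.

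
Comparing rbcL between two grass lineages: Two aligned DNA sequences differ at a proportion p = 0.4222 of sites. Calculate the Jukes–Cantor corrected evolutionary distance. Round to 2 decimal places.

0.62

d = −(3/4) ln(1 − 4p/3) = −0.75 ln(1 − 0.562933) = −0.75 ln(0.437067)
  = −0.75 × (-0.827669) = 0.620752 substitutions/site.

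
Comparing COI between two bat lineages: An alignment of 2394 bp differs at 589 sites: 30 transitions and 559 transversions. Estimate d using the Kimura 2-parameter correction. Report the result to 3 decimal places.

0.307

P = 30/2394 ≈ 0.012531 and Q = 559/2394 ≈ 0.2335.
Under the Kimura two-parameter model, d = −½ ln(1 − 2P − Q) − ¼ ln(1 − 2Q).
1 − 2P − Q = 0.741438, giving −½ ln(0.741438) = 0.149582.
1 − 2Q = 0.533, giving −¼ ln(0.533) = 0.157308.
d = 0.149582 + 0.157308 = 0.306890.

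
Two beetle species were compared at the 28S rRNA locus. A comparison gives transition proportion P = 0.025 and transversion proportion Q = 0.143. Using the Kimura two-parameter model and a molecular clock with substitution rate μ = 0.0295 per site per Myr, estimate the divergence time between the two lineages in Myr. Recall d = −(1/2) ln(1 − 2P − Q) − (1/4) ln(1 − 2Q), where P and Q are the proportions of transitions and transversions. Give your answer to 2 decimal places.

Under the Kimura two-parameter model, d = −½ ln(1 − 2P − Q) − ¼ ln(1 − 2Q).
1 − 2P − Q = 0.807, giving −½ ln(0.807) = 0.107216.
1 − 2Q = 0.714, giving −¼ ln(0.714) = 0.084218.
d = 0.107216 + 0.084218 = 0.191434.
Under a molecular clock d = 2μt, so t = d/(2μ) = 0.191434 / (2 × 0.0295) = 3.24 Myr.

3.24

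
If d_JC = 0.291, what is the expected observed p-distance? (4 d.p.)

p = (3/4)(1 − e^(−4d/3)) = 0.75 × (1 − e^(-0.388)) = 0.75 × (1 − 0.678412) = 0.241191.

0.2412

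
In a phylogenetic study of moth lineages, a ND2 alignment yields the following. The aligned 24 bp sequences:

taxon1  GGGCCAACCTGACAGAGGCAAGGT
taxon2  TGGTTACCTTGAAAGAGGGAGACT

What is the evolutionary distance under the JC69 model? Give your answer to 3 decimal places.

The sequences differ at 10 of 24 sites (1, 4, 5, 7, 9, 13, 19, 21, 22, 23), so p = 10/24 ≈ 0.416667.
d = −(3/4) ln(1 − 4p/3) = −0.75 ln(1 − 0.555556) = −0.75 ln(0.444444)
  = −0.75 × (-0.810931) = 0.608198 substitutions/site.

0.608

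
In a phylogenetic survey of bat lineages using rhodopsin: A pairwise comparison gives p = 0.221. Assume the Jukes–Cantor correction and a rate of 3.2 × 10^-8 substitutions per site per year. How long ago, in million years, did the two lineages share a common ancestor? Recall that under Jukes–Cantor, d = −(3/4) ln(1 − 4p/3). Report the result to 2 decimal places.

4.09

d = −(3/4) ln(1 − 4p/3) = −0.75 ln(1 − 0.294667) = −0.75 ln(0.705333)
  = −0.75 × (-0.349085) = 0.261814 substitutions/site.
Under a molecular clock d = 2μt, so t = d/(2μ) = 0.261814 / (2 × 3.2 × 10^-8) = 4.09 million years.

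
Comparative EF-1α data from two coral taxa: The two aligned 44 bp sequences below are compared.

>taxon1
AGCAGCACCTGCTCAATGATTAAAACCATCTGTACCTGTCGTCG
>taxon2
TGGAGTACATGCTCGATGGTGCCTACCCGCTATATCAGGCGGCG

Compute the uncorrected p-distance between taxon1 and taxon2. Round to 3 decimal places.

The sequences differ at 17 of 44 positions.
p = 17/44 = 0.386363… ≈ 0.386 (to 3 d.p.).

0.386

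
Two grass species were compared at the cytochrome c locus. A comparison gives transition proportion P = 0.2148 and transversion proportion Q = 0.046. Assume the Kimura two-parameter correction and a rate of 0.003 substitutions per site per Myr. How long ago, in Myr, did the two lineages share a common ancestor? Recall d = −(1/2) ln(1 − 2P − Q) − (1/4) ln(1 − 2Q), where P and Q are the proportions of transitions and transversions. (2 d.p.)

57.81

Under the Kimura two-parameter model, d = −½ ln(1 − 2P − Q) − ¼ ln(1 − 2Q).
1 − 2P − Q = 0.5244, giving −½ ln(0.5244) = 0.322750.
1 − 2Q = 0.908, giving −¼ ln(0.908) = 0.024128.
d = 0.322750 + 0.024128 = 0.346878.
Under a molecular clock d = 2μt, so t = d/(2μ) = 0.346878 / (2 × 0.003) = 57.81 Myr.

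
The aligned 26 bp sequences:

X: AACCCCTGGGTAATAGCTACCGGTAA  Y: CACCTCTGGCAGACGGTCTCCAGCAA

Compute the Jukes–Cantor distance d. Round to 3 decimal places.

The sequences differ at 12 of 26 sites, so p = 12/26 ≈ 0.461538.
d = −(3/4) ln(1 − 4p/3) = −0.75 ln(1 − 0.615384) = −0.75 ln(0.384616)
  = −0.75 × (-0.955510) = 0.716633 substitutions/site.

0.717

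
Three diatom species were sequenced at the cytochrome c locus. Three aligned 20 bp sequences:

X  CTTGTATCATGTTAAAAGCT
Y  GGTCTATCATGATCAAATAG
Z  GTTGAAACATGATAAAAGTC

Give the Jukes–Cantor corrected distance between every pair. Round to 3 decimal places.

d(X,Y) = 0.572, d(X,Z) = 0.383, d(Y,Z) = 0.572

X–Y: 8/20 sites differ → p = 0.4, d = −0.75 ln(1 − 0.533333) = 0.571605 ≈ 0.572.
X–Z: 6/20 sites differ → p = 0.3, d = −0.75 ln(1 − 0.4) = 0.383119 ≈ 0.383.
Y–Z: 8/20 sites differ → p = 0.4, d = −0.75 ln(1 − 0.533333) = 0.571605 ≈ 0.572.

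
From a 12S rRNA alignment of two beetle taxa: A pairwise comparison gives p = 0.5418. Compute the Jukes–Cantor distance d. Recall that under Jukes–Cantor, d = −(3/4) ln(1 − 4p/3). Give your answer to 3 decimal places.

d = −(3/4) ln(1 − 4p/3) = −0.75 ln(1 − 0.7224) = −0.75 ln(0.2776)
  = −0.75 × (-1.281574) = 0.961181 substitutions/site.

0.961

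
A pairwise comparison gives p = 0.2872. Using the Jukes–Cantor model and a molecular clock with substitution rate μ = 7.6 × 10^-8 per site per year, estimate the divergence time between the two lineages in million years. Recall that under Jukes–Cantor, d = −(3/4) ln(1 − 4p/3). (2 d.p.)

2.38

d = −(3/4) ln(1 − 4p/3) = −0.75 ln(1 − 0.382933) = −0.75 ln(0.617067)
  = −0.75 × (-0.482778) = 0.362084 substitutions/site.
Under a molecular clock d = 2μt, so t = d/(2μ) = 0.362084 / (2 × 7.6 × 10^-8) = 2.38 million years.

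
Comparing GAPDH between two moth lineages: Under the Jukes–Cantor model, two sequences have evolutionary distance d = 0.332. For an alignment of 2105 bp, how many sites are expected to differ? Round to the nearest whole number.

565

Invert JC69: p = (3/4)(1 − e^(−4d/3)) = 0.75 × (1 − e^(-0.442667)) = 0.75 × (1 − 0.642321) = 0.268259.
Expected differing sites = pL ≈ 0.268259 × 2105 = 564.685195 ≈ 565.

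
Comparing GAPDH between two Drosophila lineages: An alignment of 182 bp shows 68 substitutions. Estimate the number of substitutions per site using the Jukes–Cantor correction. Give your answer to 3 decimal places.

0.517

p = 68/182 ≈ 0.373626.
d = −(3/4) ln(1 − 4p/3) = −0.75 ln(1 − 0.498168) = −0.75 ln(0.501832)
  = −0.75 × (-0.689490) = 0.517118 substitutions/site.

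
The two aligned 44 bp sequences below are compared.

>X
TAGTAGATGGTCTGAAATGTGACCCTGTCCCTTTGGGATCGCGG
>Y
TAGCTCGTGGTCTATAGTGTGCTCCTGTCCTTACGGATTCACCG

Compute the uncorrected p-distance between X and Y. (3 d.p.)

0.364

The sequences differ at 16 of 44 positions.
p = 16/44 = 0.363636… ≈ 0.364 (to 3 d.p.).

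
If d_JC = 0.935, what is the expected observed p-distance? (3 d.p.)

p = (3/4)(1 − e^(−4d/3)) = 0.75 × (1 − e^(-1.246667)) = 0.75 × (1 − 0.287461) = 0.534404.

0.534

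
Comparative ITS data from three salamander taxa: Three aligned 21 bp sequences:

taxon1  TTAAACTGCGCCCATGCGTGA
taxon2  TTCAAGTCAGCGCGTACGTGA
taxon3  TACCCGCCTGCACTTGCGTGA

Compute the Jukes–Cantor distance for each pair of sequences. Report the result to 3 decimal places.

d(taxon1,taxon2) = 0.441, d(taxon1,taxon3) = 0.756, d(taxon2,taxon3) = 0.532

taxon1–taxon2: 7/21 sites differ → p ≈ 0.333333, d = −0.75 ln(1 − 0.444444) = 0.440839 ≈ 0.441.
taxon1–taxon3: 10/21 sites differ → p ≈ 0.47619, d = −0.75 ln(1 − 0.63492) = 0.755729 ≈ 0.756.
taxon2–taxon3: 8/21 sites differ → p ≈ 0.380952, d = −0.75 ln(1 − 0.507936) = 0.531860 ≈ 0.532.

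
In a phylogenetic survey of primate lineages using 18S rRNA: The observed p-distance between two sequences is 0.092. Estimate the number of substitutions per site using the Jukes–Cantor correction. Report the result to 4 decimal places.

0.0982

d = −(3/4) ln(1 − 4p/3) = −0.75 ln(1 − 0.122667) = −0.75 ln(0.877333)
  = −0.75 × (-0.130869) = 0.098152 substitutions/site.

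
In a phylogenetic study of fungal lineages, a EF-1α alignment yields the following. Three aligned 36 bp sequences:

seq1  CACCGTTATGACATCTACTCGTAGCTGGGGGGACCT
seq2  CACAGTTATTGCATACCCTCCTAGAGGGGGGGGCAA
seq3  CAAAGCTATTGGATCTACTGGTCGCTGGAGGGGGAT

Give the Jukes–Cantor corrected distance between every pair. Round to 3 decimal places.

d(seq1,seq2) = 0.441, d(seq1,seq3) = 0.441, d(seq2,seq3) = 0.548

seq1–seq2: 12/36 sites differ → p ≈ 0.333333, d = −0.75 ln(1 − 0.444444) = 0.440839 ≈ 0.441.
seq1–seq3: 12/36 sites differ → p ≈ 0.333333, d = −0.75 ln(1 − 0.444444) = 0.440839 ≈ 0.441.
seq2–seq3: 14/36 sites differ → p ≈ 0.388889, d = −0.75 ln(1 − 0.518519) = 0.548166 ≈ 0.548.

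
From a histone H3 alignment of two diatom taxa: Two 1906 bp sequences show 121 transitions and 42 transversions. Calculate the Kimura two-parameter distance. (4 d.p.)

0.0919

P = 121/1906 ≈ 0.063484 and Q = 42/1906 ≈ 0.022036.
Under the Kimura two-parameter model, d = −½ ln(1 − 2P − Q) − ¼ ln(1 − 2Q).
1 − 2P − Q = 0.850996, giving −½ ln(0.850996) = 0.080674.
1 − 2Q = 0.955928, giving −¼ ln(0.955928) = 0.011268.
d = 0.080674 + 0.011268 = 0.091942.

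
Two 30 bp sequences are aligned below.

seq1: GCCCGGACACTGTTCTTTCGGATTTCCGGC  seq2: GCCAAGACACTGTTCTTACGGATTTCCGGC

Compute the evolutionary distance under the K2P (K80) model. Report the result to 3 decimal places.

Of 30 sites, 1 differences are transitions and 2 are transversions, so P = 1/30 ≈ 0.033333 and Q = 2/30 ≈ 0.066667.
Under the Kimura two-parameter model, d = −½ ln(1 − 2P − Q) − ¼ ln(1 − 2Q).
1 − 2P − Q = 0.866667, giving −½ ln(0.866667) = 0.071550.
1 − 2Q = 0.866666, giving −¼ ln(0.866666) = 0.035775.
d = 0.071550 + 0.035775 = 0.107325.

0.107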